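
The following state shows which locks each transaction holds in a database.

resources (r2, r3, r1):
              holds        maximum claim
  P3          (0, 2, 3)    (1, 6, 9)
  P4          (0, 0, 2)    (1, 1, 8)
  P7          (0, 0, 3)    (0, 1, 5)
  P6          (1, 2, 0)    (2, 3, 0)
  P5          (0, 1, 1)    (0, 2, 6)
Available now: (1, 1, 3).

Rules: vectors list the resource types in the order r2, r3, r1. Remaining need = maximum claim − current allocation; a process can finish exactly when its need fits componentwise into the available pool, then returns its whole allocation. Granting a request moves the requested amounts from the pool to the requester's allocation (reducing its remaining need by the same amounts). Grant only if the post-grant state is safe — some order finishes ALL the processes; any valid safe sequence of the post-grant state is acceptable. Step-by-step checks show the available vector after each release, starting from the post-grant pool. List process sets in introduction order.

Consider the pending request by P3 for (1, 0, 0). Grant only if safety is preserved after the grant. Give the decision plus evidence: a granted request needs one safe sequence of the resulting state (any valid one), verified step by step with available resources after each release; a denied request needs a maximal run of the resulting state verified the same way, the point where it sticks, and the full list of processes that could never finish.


DENY: after the grant no complete ordering would exist.
Key observation: after P7, P5 the pool peaks at (0, 2, 7), and each blocked process is short somewhere: P3 on r3; P4 on r2; P6 on r2.
Pretend the grant happened; the run P7, P5 goes as far as possible. Walking it through:
  pool = (0, 1, 3)
  run P7 (needs (0, 1, 2), free (0, 1, 3)); after release of (0, 0, 3) the pool is (0, 1, 6)
  run P5 (needs (0, 1, 5), free (0, 1, 6)); after release of (0, 1, 1) the pool is (0, 2, 7)
  P3 still needs (0, 4, 6) but only (0, 2, 7) is free — short on r3
  P4 still needs (1, 1, 6) but only (0, 2, 7) is free — short on r2
  P6 still needs (1, 1, 0) but only (0, 2, 7) is free — short on r2
Post-grant, the permanently blocked set is P3, P4 and P6.


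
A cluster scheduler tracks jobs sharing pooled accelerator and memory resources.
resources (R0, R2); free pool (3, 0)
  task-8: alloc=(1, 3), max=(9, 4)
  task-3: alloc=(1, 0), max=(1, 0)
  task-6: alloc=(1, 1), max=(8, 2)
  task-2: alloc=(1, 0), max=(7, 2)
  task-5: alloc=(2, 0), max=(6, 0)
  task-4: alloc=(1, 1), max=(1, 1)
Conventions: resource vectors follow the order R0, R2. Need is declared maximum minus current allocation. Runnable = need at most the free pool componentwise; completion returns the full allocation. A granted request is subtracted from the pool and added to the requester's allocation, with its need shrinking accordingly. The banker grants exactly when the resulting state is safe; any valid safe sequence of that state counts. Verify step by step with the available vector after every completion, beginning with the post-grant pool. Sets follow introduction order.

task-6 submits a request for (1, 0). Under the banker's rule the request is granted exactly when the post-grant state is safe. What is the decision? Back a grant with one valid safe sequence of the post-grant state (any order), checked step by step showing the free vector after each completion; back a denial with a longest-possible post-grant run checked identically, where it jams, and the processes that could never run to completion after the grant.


GRANT. The post-grant state is safe; one safe sequence: task-4, task-3, task-5, task-6, task-8, task-2.
Key observation: even at the reduced pool (2, 0), task-4 fits immediately, so safety survives the grant.
Check on the post-grant state, step by step:
  pool = (2, 0)
  task-4: need (0, 0) fits (2, 0); releases (1, 1), pool now (3, 1)
  task-3: need (0, 0) fits (3, 1); releases (1, 0), pool now (4, 1)
  task-5: need (4, 0) fits (4, 1); releases (2, 0), pool now (6, 1)
  task-6: need (6, 1) fits (6, 1); releases (2, 1), pool now (8, 2)
  task-8: need (8, 1) fits (8, 2); releases (1, 3), pool now (9, 5)
  task-2: need (6, 2) fits (9, 5); releases (1, 0), pool now (10, 5)


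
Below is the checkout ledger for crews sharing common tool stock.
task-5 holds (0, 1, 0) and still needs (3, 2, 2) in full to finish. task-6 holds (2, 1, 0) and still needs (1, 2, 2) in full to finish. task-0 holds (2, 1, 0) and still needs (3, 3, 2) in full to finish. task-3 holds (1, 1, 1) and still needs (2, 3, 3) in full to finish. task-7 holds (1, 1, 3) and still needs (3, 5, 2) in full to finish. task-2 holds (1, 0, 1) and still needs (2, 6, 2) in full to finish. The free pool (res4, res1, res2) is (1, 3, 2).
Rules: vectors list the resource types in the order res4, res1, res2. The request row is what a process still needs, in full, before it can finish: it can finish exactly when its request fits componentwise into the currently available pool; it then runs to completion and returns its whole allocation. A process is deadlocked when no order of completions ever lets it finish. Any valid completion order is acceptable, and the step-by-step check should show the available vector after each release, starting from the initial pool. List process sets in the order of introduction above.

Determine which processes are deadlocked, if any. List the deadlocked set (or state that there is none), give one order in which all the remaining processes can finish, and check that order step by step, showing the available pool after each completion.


Nothing here is deadlocked.
Key observation: task-6 leads a chain of completions in which each release enables another process.
One completion order for the rest: task-6, task-0, task-5, task-7, task-3, task-2. Step-by-step check:
  pool = (1, 3, 2)
  task-6: need (1, 2, 2) fits (1, 3, 2); releases (2, 1, 0), pool now (3, 4, 2)
  task-0: need (3, 3, 2) fits (3, 4, 2); releases (2, 1, 0), pool now (5, 5, 2)
  task-5: need (3, 2, 2) fits (5, 5, 2); releases (0, 1, 0), pool now (5, 6, 2)
  task-7: need (3, 5, 2) fits (5, 6, 2); releases (1, 1, 3), pool now (6, 7, 5)
  task-3: need (2, 3, 3) fits (6, 7, 5); releases (1, 1, 1), pool now (7, 8, 6)
  task-2: need (2, 6, 2) fits (7, 8, 6); releases (1, 0, 1), pool now (8, 8, 7)


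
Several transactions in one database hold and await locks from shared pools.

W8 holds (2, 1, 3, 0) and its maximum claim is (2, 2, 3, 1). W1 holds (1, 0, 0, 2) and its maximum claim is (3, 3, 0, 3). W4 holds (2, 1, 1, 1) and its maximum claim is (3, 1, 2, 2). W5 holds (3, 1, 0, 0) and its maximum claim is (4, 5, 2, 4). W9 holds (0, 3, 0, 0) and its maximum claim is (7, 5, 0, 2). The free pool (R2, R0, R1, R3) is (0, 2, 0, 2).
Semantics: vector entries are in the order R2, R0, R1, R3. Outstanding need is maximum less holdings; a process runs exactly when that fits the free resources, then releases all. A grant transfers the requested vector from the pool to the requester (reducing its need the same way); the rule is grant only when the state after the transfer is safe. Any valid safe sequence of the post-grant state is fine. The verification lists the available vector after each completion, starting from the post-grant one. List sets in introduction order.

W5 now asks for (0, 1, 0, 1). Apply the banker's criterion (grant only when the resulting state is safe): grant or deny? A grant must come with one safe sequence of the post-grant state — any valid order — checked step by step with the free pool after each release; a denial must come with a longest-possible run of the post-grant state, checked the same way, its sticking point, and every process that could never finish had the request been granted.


GRANT — the state after the grant stays safe, e.g. via W8, W4, W1, W5, W9.
Key observation: the transfer keeps a workable pool ((0, 1, 0, 1)); W8 starts the safe sequence.
Step-by-step check of the post-grant state:
  pool = (0, 1, 0, 1)
  W8: need (0, 1, 0, 1) fits (0, 1, 0, 1); releases (2, 1, 3, 0), pool now (2, 2, 3, 1)
  W4: need (1, 0, 1, 1) fits (2, 2, 3, 1); releases (2, 1, 1, 1), pool now (4, 3, 4, 2)
  W1: need (2, 3, 0, 1) fits (4, 3, 4, 2); releases (1, 0, 0, 2), pool now (5, 3, 4, 4)
  W5: need (1, 3, 2, 3) fits (5, 3, 4, 4); releases (3, 2, 0, 1), pool now (8, 5, 4, 5)
  W9: need (7, 2, 0, 2) fits (8, 5, 4, 5); releases (0, 3, 0, 0), pool now (8, 8, 4, 5)


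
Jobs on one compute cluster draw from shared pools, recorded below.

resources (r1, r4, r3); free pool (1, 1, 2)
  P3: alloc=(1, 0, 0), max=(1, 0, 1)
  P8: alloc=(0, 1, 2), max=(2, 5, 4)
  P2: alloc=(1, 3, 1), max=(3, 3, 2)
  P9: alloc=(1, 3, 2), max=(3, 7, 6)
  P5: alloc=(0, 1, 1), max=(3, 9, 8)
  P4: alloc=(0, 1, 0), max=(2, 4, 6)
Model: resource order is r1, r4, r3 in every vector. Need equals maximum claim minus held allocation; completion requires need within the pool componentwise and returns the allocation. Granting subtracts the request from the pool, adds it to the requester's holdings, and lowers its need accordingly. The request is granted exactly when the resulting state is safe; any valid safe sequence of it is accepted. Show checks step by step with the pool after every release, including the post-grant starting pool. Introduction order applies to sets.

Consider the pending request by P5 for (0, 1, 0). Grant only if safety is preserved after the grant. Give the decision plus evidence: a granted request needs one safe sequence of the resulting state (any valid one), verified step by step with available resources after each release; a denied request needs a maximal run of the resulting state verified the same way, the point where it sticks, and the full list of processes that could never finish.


DENY: after the grant no complete ordering would exist.
Key observation: after P3, P2 the pool peaks at (3, 3, 3), and each blocked process is short somewhere: P8 on r4; P9 on r4, r3; P5 on r4, r3; P4 on r3.
After a pretend grant, a maximal execution: P3, P2 — then nothing else fits. Check, step by step:
  pool = (1, 0, 2)
  P3: need (0, 0, 1) fits (1, 0, 2); releases (1, 0, 0), pool now (2, 0, 2)
  P2: need (2, 0, 1) fits (2, 0, 2); releases (1, 3, 1), pool now (3, 3, 3)
  P8 still needs (2, 4, 2) but only (3, 3, 3) is free — short on r4
  P9 still needs (2, 4, 4) but only (3, 3, 3) is free — short on r4 and r3
  P5 still needs (3, 7, 7) but only (3, 3, 3) is free — short on r4 and r3
  P4 still needs (2, 3, 6) but only (3, 3, 3) is free — short on r3
Processes that could never finish after the grant: P8, P9, P5 and P4.


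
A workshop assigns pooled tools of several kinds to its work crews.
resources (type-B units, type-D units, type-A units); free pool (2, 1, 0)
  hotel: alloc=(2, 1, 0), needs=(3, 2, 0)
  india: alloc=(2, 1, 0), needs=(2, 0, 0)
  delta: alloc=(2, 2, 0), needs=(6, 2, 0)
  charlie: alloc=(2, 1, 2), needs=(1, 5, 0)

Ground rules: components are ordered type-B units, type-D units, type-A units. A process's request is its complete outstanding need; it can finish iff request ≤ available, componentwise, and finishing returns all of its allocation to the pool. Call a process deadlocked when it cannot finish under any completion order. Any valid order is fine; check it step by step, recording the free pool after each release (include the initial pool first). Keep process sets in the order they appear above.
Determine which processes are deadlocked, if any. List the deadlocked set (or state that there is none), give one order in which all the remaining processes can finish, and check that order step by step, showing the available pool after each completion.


No process is deadlocked.
Key observation: india leads a chain of completions in which each release enables another process.
One completion order for the rest: india, hotel, delta, charlie. Verifying each step:
  pool = (2, 1, 0)
  run india (needs (2, 0, 0), free (2, 1, 0)); after release of (2, 1, 0) the pool is (4, 2, 0)
  run hotel (needs (3, 2, 0), free (4, 2, 0)); after release of (2, 1, 0) the pool is (6, 3, 0)
  run delta (needs (6, 2, 0), free (6, 3, 0)); after release of (2, 2, 0) the pool is (8, 5, 0)
  run charlie (needs (1, 5, 0), free (8, 5, 0)); after release of (2, 1, 2) the pool is (10, 6, 2)


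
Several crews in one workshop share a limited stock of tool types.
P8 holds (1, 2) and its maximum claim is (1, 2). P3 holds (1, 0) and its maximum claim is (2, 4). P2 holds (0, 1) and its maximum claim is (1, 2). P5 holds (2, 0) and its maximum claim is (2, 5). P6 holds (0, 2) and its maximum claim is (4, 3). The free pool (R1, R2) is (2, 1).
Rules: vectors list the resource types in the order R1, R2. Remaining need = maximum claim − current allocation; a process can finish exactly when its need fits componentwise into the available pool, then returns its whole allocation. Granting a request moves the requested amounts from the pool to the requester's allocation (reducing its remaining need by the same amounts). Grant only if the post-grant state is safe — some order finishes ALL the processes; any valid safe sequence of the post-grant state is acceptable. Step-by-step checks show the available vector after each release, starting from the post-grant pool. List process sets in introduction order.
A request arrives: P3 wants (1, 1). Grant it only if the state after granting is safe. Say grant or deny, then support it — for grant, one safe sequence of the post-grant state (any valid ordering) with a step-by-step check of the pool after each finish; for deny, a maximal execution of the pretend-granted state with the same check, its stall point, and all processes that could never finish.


GRANT. The post-grant state is safe; one safe sequence: P8, P2, P3, P6, P5.
Key observation: granting shrinks the pool to (1, 0), yet P8 still fits and the chain goes through.
Verifying the post-grant state step by step:
  pool = (1, 0)
  run P8 (needs (0, 0), free (1, 0)); after release of (1, 2) the pool is (2, 2)
  run P2 (needs (1, 1), free (2, 2)); after release of (0, 1) the pool is (2, 3)
  run P3 (needs (0, 3), free (2, 3)); after release of (2, 1) the pool is (4, 4)
  run P6 (needs (4, 1), free (4, 4)); after release of (0, 2) the pool is (4, 6)
  run P5 (needs (0, 5), free (4, 6)); after release of (2, 0) the pool is (6, 6)


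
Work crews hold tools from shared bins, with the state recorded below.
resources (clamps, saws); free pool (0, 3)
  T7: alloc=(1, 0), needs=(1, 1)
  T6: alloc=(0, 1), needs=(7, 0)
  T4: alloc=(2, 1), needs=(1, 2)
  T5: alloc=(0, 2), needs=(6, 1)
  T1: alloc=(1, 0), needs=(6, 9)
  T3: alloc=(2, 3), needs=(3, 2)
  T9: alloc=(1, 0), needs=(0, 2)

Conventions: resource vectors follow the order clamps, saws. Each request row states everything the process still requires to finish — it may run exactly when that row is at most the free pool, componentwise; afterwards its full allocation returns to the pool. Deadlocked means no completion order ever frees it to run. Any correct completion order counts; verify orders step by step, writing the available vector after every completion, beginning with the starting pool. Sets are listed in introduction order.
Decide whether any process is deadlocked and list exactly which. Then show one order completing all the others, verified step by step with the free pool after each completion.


The deadlocked set is empty.
Key observation: T9 leads a chain of completions in which each release enables another process.
One completion order for the rest: T9, T4, T7, T3, T5, T1, T6. Verifying each step:
  pool = (0, 3)
  T9 needs (0, 2) <= (0, 3) -> finishes; pool += (1, 0) = (1, 3)
  T4 needs (1, 2) <= (1, 3) -> finishes; pool += (2, 1) = (3, 4)
  T7 needs (1, 1) <= (3, 4) -> finishes; pool += (1, 0) = (4, 4)
  T3 needs (3, 2) <= (4, 4) -> finishes; pool += (2, 3) = (6, 7)
  T5 needs (6, 1) <= (6, 7) -> finishes; pool += (0, 2) = (6, 9)
  T1 needs (6, 9) <= (6, 9) -> finishes; pool += (1, 0) = (7, 9)
  T6 needs (7, 0) <= (7, 9) -> finishes; pool += (0, 1) = (7, 10)


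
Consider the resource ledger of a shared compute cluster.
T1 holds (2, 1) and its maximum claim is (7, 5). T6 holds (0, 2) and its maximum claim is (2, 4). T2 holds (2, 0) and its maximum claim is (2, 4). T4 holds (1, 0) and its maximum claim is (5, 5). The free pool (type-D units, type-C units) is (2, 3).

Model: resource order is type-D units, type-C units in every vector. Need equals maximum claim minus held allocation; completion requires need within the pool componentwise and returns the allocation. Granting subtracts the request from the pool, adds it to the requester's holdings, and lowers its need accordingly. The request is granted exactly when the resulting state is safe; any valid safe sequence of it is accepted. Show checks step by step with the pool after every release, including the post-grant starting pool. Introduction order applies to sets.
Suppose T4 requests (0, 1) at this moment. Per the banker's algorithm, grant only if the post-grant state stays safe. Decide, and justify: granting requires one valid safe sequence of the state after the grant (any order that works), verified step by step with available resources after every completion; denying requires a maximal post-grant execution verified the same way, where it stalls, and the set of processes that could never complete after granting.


GRANT: granting preserves safety; a valid post-grant sequence is T6, T2, T4, T1.
Key observation: after the grant the pool drops to (2, 2), which still lets T6 finish first and unwind the rest.
Step-by-step check of the post-grant state:
  pool = (2, 2)
  T6 needs (2, 2) <= (2, 2) -> finishes; pool += (0, 2) = (2, 4)
  T2 needs (0, 4) <= (2, 4) -> finishes; pool += (2, 0) = (4, 4)
  T4 needs (4, 4) <= (4, 4) -> finishes; pool += (1, 1) = (5, 5)
  T1 needs (5, 4) <= (5, 5) -> finishes; pool += (2, 1) = (7, 6)


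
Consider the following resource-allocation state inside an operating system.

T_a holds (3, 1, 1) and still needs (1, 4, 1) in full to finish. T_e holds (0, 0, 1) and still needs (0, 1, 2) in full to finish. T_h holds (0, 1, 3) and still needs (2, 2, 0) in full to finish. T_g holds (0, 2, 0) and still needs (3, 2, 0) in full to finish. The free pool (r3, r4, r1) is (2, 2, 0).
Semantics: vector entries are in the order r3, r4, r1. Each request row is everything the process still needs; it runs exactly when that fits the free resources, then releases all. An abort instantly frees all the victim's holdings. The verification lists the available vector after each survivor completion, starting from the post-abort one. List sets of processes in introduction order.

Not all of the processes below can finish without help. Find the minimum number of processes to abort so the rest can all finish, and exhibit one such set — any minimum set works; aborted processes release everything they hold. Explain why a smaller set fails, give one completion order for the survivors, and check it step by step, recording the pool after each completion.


Abort T_a.
Key observation: the returned (3, 1, 1) from T_a is what brings T_g — unrunnable before, under any order — into play at step 1.
Why nothing smaller works: aborting no one leaves the state deadlocked as given.
One survivor order: T_g, T_h, T_e. Step-by-step check (post-abort pool first):
  pool = (5, 3, 1)
  run T_g (needs (3, 2, 0), free (5, 3, 1)); after release of (0, 2, 0) the pool is (5, 5, 1)
  run T_h (needs (2, 2, 0), free (5, 5, 1)); after release of (0, 1, 3) the pool is (5, 6, 4)
  run T_e (needs (0, 1, 2), free (5, 6, 4)); after release of (0, 0, 1) the pool is (5, 6, 5)


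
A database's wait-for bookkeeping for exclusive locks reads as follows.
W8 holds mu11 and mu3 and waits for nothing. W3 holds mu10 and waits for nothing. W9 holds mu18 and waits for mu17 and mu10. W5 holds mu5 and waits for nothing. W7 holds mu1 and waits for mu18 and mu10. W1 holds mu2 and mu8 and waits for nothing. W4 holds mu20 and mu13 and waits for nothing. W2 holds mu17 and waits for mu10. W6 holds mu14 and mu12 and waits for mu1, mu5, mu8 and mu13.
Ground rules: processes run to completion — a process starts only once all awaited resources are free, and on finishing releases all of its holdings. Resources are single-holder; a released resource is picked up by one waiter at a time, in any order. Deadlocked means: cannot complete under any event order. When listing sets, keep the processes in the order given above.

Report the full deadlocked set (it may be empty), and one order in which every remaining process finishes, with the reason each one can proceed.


No process is deadlocked.
Key observation: all waits point, directly or indirectly, at processes that can finish, so nothing is permanently blocked.
The rest can finish in the order W8, W3, W4, W2, W9, W7, W5, W1, W6.
Walking it through:
  W8: no waits; runs immediately, freeing mu11 and mu3
  W3: no waits; runs immediately, freeing mu10
  W4: no waits; runs immediately, freeing mu20 and mu13
  run W2 (all its waits — mu10 — are resolved); releases mu17
  run W9 (all its waits — mu17 and mu10 — are resolved); releases mu18
  run W7 (all its waits — mu18 and mu10 — are resolved); releases mu1
  W5: no waits; runs immediately, freeing mu5
  W1: no waits; runs immediately, freeing mu2 and mu8
  run W6 (all its waits — mu1, mu5, mu8 and mu13 — are resolved); releases mu14 and mu12


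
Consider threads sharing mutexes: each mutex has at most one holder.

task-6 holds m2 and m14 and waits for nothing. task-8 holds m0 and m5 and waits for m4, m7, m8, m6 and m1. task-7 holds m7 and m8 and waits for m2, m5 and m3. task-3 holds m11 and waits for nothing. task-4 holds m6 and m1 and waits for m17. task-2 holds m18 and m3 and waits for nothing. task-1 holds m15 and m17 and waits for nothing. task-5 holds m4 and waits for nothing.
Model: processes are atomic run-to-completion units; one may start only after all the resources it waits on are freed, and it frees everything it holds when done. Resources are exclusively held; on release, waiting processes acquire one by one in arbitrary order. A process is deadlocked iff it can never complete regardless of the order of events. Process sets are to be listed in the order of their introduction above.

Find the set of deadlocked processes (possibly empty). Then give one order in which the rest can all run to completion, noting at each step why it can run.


Deadlocked: task-8 and task-7.
Key observation: the cycle task-8 -> task-7 -> task-8 can never break — each member waits on the next; no other process is dragged down with it.
The rest can finish in the order task-2, task-1, task-3, task-6, task-5, task-4.
Step-by-step check:
  task-2: no waits; runs immediately, freeing m18 and m3
  task-1: no waits; runs immediately, freeing m15 and m17
  task-3: no waits; runs immediately, freeing m11
  task-6: no waits; runs immediately, freeing m2 and m14
  task-5: no waits; runs immediately, freeing m4
  task-4: everything it awaited (m17) is free; runs, freeing m6 and m1


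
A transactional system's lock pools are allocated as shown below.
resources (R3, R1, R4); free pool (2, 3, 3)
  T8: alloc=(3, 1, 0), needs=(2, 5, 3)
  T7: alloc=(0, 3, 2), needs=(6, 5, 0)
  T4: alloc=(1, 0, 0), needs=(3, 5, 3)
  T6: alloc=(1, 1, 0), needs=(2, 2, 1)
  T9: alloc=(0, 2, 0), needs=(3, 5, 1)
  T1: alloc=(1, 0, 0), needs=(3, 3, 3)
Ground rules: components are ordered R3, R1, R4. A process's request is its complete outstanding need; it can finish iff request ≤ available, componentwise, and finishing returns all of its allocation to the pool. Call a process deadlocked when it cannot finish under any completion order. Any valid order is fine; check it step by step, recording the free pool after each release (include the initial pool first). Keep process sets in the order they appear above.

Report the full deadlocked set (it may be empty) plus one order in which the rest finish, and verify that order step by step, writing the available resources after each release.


The deadlocked set is T8, T7, T4 and T9.
Key observation: after T6, T1 complete, (4, 4, 3) is the best the pool ever gets, yet each leftover process wants more R1.
A valid finishing order for the others: T6, T1. Verifying each step:
  pool = (2, 3, 3)
  run T6 (needs (2, 2, 1), free (2, 3, 3)); after release of (1, 1, 0) the pool is (3, 4, 3)
  run T1 (needs (3, 3, 3), free (3, 4, 3)); after release of (1, 0, 0) the pool is (4, 4, 3)
The stuck group stays short no matter what:
  T8 still needs (2, 5, 3) but only (4, 4, 3) is free — short on R1
  T7 still needs (6, 5, 0) but only (4, 4, 3) is free — short on R3 and R1
  T4 still needs (3, 5, 3) but only (4, 4, 3) is free — short on R1
  T9 still needs (3, 5, 1) but only (4, 4, 3) is free — short on R1


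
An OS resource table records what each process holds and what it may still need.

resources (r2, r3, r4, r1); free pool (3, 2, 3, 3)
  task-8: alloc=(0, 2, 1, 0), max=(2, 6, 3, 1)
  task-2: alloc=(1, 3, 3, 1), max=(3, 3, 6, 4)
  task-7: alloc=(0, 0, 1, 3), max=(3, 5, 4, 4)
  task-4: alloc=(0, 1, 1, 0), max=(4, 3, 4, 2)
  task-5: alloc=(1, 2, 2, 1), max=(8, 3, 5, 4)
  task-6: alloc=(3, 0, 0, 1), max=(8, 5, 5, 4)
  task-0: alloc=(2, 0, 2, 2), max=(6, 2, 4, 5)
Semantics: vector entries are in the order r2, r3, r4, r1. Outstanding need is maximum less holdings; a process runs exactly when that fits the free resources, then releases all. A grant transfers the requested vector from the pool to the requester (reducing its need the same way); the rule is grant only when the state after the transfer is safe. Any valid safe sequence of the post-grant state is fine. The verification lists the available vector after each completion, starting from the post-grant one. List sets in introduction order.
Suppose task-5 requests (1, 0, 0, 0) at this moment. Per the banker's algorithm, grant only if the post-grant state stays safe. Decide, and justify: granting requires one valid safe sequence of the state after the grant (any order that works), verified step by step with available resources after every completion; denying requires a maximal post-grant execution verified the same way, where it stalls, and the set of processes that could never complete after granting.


DENY — the pretend-granted state is unsafe.
Key observation: once task-2, task-8, task-7 finish, the pool peaks at (3, 7, 8, 7) — and every remaining process still needs more r2 than that.
Pretend the grant happened; the run task-2, task-8, task-7 goes as far as possible. Verifying each step:
  pool = (2, 2, 3, 3)
  run task-2 (needs (2, 0, 3, 3), free (2, 2, 3, 3)); after release of (1, 3, 3, 1) the pool is (3, 5, 6, 4)
  run task-8 (needs (2, 4, 2, 1), free (3, 5, 6, 4)); after release of (0, 2, 1, 0) the pool is (3, 7, 7, 4)
  run task-7 (needs (3, 5, 3, 1), free (3, 7, 7, 4)); after release of (0, 0, 1, 3) the pool is (3, 7, 8, 7)
  task-4 cannot run: need (4, 2, 3, 2) vs free (3, 7, 8, 7) (insufficient r2)
  task-5 cannot run: need (6, 1, 3, 3) vs free (3, 7, 8, 7) (insufficient r2)
  task-6 cannot run: need (5, 5, 5, 3) vs free (3, 7, 8, 7) (insufficient r2)
  task-0 cannot run: need (4, 2, 2, 3) vs free (3, 7, 8, 7) (insufficient r2)
Processes that could never finish after the grant: task-4, task-5, task-6 and task-0.


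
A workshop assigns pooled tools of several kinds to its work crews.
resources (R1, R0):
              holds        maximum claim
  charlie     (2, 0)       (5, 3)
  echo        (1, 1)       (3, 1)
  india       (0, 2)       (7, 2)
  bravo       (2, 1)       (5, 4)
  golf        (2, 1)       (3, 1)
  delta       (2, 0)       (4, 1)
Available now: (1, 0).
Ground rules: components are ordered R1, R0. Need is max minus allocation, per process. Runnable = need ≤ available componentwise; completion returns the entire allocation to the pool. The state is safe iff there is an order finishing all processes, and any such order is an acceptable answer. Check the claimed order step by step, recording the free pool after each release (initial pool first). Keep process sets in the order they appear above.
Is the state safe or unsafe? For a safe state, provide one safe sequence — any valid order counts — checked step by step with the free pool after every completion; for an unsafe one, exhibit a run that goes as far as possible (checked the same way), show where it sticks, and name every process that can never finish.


The state is UNSAFE.
Key observation: after golf, delta, echo the pool peaks at (6, 2), and each blocked process is short somewhere: charlie on R0; india on R1; bravo on R0.
Going as far as possible: golf, delta, echo; after that, nothing fits. Step-by-step check:
  pool = (1, 0)
  golf needs (1, 0) <= (1, 0) -> finishes; pool += (2, 1) = (3, 1)
  delta needs (2, 1) <= (3, 1) -> finishes; pool += (2, 0) = (5, 1)
  echo needs (2, 0) <= (5, 1) -> finishes; pool += (1, 1) = (6, 2)
  charlie cannot run: need (3, 3) vs free (6, 2) (insufficient R0)
  india cannot run: need (7, 0) vs free (6, 2) (insufficient R1)
  bravo cannot run: need (3, 3) vs free (6, 2) (insufficient R0)
Processes that can never finish: charlie, india and bravo.


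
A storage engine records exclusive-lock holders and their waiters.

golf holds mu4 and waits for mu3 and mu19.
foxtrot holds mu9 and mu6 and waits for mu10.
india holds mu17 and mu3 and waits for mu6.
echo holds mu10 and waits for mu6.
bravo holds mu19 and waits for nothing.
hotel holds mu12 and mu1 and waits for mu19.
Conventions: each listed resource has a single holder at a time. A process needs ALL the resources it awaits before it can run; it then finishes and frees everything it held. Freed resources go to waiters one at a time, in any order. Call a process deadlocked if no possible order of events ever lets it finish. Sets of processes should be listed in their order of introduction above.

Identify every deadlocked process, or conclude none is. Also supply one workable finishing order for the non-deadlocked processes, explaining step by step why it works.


Deadlocked set: golf, foxtrot, india and echo.
Key observation: the loop foxtrot -> echo -> foxtrot blocks itself forever; golf and india wait into the deadlock from upstream.
A valid finishing order for the others: bravo, hotel.
Verifying each step:
  run bravo (it waits on nothing); releases mu19
  hotel: everything it awaited (mu19) is free; runs, freeing mu12 and mu1


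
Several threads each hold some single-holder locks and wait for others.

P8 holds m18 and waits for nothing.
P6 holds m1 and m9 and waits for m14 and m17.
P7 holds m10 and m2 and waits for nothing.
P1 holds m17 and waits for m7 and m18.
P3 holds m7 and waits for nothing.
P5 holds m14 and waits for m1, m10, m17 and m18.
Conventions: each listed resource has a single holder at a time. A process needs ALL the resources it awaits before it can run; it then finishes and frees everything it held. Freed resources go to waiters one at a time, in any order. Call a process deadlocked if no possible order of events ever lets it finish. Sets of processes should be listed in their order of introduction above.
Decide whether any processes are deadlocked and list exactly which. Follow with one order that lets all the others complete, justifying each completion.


Deadlocked: P6 and P5.
Key observation: along P6 -> P5 -> P6, each member waits on what the next one holds — a deadlock; no other process is dragged down with it.
A valid finishing order for the others: P3, P8, P1, P7.
Verifying each step:
  P3 waits on nothing -> runs at once and releases m7
  P8 waits on nothing -> runs at once and releases m18
  P1: everything it awaited (m7 and m18) is free; runs, freeing m17
  P7 waits on nothing -> runs at once and releases m10 and m2


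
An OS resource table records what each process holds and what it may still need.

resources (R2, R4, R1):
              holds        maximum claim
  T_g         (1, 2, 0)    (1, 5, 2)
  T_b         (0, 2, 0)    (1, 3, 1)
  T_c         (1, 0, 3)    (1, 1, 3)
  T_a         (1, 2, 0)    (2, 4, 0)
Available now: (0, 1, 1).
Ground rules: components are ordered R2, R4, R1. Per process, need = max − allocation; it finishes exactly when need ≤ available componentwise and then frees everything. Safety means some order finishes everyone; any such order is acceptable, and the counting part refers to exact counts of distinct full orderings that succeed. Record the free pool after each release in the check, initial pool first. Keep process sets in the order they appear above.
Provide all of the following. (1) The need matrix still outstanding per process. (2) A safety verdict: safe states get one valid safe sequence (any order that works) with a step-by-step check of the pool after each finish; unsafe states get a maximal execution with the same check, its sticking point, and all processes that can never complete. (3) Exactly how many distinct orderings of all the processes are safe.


(1) Outstanding need per process (order R2, R4, R1):
  T_g: (0, 3, 2)
  T_b: (1, 1, 1)
  T_c: (0, 1, 0)
  T_a: (1, 2, 0)
(2) The state is SAFE; one workable sequence: T_c, T_b, T_a, T_g.
Key observation: the first exact fit in this order is T_c — it needs (0, 1, 0) with (0, 1, 1) free, meeting a requested resource to the last unit.
Verifying each step:
  pool = (0, 1, 1)
  T_c: need (0, 1, 0) fits (0, 1, 1); releases (1, 0, 3), pool now (1, 1, 4)
  T_b: need (1, 1, 1) fits (1, 1, 4); releases (0, 2, 0), pool now (1, 3, 4)
  T_a: need (1, 2, 0) fits (1, 3, 4); releases (1, 2, 0), pool now (2, 5, 4)
  T_g: need (0, 3, 2) fits (2, 5, 4); releases (1, 2, 0), pool now (3, 7, 4)
(3) Precisely 2 of the possible complete orderings are safe sequences.


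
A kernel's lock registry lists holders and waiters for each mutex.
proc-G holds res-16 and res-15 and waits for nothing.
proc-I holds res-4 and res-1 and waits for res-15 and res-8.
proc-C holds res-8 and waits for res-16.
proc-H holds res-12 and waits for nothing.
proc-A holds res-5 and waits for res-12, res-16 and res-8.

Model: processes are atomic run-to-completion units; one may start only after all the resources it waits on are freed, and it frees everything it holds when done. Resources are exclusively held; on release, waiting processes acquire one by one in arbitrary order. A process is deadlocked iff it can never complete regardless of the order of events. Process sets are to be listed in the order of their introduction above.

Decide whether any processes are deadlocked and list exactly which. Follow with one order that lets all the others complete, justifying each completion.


No process is deadlocked.
Key observation: the wait relation is loop-free; peeling off processes with no waits unwinds the whole state.
One completion order for the rest: proc-G, proc-C, proc-H, proc-A, proc-I.
Check, step by step:
  proc-G: no waits; runs immediately, freeing res-16 and res-15
  proc-C waits on res-16 — all released -> runs and releases res-8
  proc-H: no waits; runs immediately, freeing res-12
  proc-A waits on res-12, res-16 and res-8 — all released -> runs and releases res-5
  proc-I waits on res-15 and res-8 — all released -> runs and releases res-4 and res-1


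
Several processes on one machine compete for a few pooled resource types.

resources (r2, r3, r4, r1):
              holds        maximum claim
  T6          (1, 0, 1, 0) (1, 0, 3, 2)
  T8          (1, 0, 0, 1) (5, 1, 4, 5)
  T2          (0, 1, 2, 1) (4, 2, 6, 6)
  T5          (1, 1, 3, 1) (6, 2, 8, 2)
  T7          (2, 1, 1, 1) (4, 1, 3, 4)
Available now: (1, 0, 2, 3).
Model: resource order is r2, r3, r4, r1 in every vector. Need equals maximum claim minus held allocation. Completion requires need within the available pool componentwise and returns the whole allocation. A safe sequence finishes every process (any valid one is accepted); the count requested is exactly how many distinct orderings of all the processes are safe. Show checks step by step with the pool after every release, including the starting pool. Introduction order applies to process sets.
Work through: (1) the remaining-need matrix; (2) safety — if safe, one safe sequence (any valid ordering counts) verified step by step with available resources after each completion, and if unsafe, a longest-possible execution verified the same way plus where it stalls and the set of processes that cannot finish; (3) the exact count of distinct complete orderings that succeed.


(1) Need matrix, components ordered r2, r3, r4, r1:
  T6: (0, 0, 2, 2)
  T8: (4, 1, 4, 4)
  T2: (4, 1, 4, 5)
  T5: (5, 1, 5, 1)
  T7: (2, 0, 2, 3)
(2) The state is SAFE; one workable sequence: T6, T7, T8, T2, T5.
Key observation: the first exact fit in this order is T6 — it needs (0, 0, 2, 2) with (1, 0, 2, 3) free, meeting a requested resource to the last unit.
Step-by-step check:
  pool = (1, 0, 2, 3)
  T6 needs (0, 0, 2, 2) <= (1, 0, 2, 3) -> finishes; pool += (1, 0, 1, 0) = (2, 0, 3, 3)
  T7 needs (2, 0, 2, 3) <= (2, 0, 3, 3) -> finishes; pool += (2, 1, 1, 1) = (4, 1, 4, 4)
  T8 needs (4, 1, 4, 4) <= (4, 1, 4, 4) -> finishes; pool += (1, 0, 0, 1) = (5, 1, 4, 5)
  T2 needs (4, 1, 4, 5) <= (5, 1, 4, 5) -> finishes; pool += (0, 1, 2, 1) = (5, 2, 6, 6)
  T5 needs (5, 1, 5, 1) <= (5, 2, 6, 6) -> finishes; pool += (1, 1, 3, 1) = (6, 3, 9, 7)
(3) The exact count: 1 of the possible complete orderings is a safe sequence.


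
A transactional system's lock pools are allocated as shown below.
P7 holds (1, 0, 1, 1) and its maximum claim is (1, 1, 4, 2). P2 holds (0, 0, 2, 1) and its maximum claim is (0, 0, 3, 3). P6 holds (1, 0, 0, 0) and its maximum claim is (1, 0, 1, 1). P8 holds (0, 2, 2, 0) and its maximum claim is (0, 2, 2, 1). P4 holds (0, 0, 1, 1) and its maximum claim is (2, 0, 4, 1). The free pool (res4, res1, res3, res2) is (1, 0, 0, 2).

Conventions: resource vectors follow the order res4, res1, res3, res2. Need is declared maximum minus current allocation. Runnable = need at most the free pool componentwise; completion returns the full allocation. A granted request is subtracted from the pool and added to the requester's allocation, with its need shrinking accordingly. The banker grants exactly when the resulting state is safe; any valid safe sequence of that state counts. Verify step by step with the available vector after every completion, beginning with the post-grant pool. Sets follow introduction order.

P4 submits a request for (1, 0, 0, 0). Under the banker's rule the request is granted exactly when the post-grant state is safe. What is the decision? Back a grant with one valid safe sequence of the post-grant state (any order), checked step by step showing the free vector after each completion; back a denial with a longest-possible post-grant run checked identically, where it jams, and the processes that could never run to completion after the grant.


GRANT. The post-grant state is safe; one safe sequence: P8, P2, P6, P4, P7.
Key observation: (0, 0, 0, 2) free after granting still covers P8 first, and each release covers the next.
Step-by-step check of the post-grant state:
  pool = (0, 0, 0, 2)
  P8: need (0, 0, 0, 1) fits (0, 0, 0, 2); releases (0, 2, 2, 0), pool now (0, 2, 2, 2)
  P2: need (0, 0, 1, 2) fits (0, 2, 2, 2); releases (0, 0, 2, 1), pool now (0, 2, 4, 3)
  P6: need (0, 0, 1, 1) fits (0, 2, 4, 3); releases (1, 0, 0, 0), pool now (1, 2, 4, 3)
  P4: need (1, 0, 3, 0) fits (1, 2, 4, 3); releases (1, 0, 1, 1), pool now (2, 2, 5, 4)
  P7: need (0, 1, 3, 1) fits (2, 2, 5, 4); releases (1, 0, 1, 1), pool now (3, 2, 6, 5)


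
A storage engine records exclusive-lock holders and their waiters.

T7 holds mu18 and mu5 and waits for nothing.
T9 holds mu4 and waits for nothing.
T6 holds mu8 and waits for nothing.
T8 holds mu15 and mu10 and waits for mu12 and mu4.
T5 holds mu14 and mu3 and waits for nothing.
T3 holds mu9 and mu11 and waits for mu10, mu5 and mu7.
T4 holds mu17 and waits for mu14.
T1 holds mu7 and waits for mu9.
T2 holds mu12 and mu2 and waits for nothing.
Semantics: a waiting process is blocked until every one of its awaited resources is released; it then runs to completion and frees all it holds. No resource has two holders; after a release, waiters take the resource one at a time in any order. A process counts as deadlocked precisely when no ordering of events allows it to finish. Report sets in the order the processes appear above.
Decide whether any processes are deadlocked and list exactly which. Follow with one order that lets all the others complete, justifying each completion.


Deadlocked set: T3 and T1.
Key observation: the wait chain closes on itself along T3 -> T1 -> T3; no other process is dragged down with it.
The rest can finish in the order T2, T7, T9, T5, T4, T6, T8.
Step-by-step check:
  T2 waits on nothing -> runs at once and releases mu12 and mu2
  T7 waits on nothing -> runs at once and releases mu18 and mu5
  T9 waits on nothing -> runs at once and releases mu4
  T5 waits on nothing -> runs at once and releases mu14 and mu3
  run T4 (all its waits — mu14 — are resolved); releases mu17
  T6 waits on nothing -> runs at once and releases mu8
  run T8 (all its waits — mu12 and mu4 — are resolved); releases mu15 and mu10
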